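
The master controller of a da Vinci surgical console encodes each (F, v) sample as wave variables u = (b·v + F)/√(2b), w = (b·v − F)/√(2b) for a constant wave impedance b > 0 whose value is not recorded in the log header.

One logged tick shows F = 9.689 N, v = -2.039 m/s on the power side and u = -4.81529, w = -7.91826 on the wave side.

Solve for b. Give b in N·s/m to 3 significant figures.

b = 19.5 N·s/m

u + w = -12.73355;  u + w = √(2b)·v, so √(2b) = -12.73355/(-2.039) = 6.24500.
b = (√(2b))²/2 = 38.99999/2 = 19.50000.
(Check via u − w = 2F/√(2b): u − w = 3.10297, 2F/√(2b) = 3.10296.)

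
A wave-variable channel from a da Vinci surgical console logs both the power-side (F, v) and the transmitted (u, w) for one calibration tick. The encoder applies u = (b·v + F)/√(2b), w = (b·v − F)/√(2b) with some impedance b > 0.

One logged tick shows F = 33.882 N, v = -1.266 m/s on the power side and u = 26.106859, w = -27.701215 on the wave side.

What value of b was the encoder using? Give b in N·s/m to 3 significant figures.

b = 0.793 N·s/m

u + w = -1.594356;  u + w = √(2b)·v, so √(2b) = -1.594356/(-1.266) = 1.259365.
b = (√(2b))²/2 = 1.586000/2 = 0.793000.
(Check via u − w = 2F/√(2b): u − w = 53.808074, 2F/√(2b) = 53.808073.)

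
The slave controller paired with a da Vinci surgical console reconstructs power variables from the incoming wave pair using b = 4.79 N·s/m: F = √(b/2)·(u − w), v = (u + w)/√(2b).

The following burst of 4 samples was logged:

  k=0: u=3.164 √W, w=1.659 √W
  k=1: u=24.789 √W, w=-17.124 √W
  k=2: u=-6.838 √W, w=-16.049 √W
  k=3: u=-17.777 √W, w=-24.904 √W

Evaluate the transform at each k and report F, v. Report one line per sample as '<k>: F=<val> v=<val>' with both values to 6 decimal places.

k=0: u−w=1.505000, u+w=4.823000; √(b/2)=1.547579, √(2b)=3.095158; F=1.547579×1.505=2.329106, v=4.823000/3.095158=1.558241
k=1: u−w=41.913000, u+w=7.665000; √(b/2)=1.547579, √(2b)=3.095158; F=1.547579×41.913=64.863668, v=7.665000/3.095158=2.476449
k=2: u−w=9.211000, u+w=-22.887000; √(b/2)=1.547579, √(2b)=3.095158; F=1.547579×9.211=14.254748, v=-22.887000/3.095158=-7.394454
k=3: u−w=7.127000, u+w=-42.681000; √(b/2)=1.547579, √(2b)=3.095158; F=1.547579×7.127=11.029594, v=-42.681000/3.095158=-13.789605

0: F=2.329106 v=1.558241
1: F=64.863668 v=2.476449
2: F=14.254748 v=-7.394454
3: F=11.029594 v=-13.789605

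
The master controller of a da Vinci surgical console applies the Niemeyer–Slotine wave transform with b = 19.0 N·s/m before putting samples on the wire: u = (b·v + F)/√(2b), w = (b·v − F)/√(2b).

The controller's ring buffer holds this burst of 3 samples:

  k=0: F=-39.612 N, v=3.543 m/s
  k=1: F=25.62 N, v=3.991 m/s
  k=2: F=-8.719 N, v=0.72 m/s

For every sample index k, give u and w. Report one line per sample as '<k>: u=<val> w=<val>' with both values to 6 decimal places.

k=0: b·v=19.0×3.543=67.317000; √(2b)=6.164414; u=(67.317000+(-39.612))/6.164414=4.494344, w=(67.317000−(-39.612))/6.164414=17.346174
k=1: b·v=19.0×3.991=75.829000; √(2b)=6.164414; u=(75.829000+25.62)/6.164414=16.457201, w=(75.829000−25.62)/6.164414=8.144975
k=2: b·v=19.0×0.72=13.680000; √(2b)=6.164414; u=(13.680000+(-8.719))/6.164414=0.804780, w=(13.680000−(-8.719))/6.164414=3.633598

0: u=4.494344 w=17.346174
1: u=16.457201 w=8.144975
2: u=0.804780 w=3.633598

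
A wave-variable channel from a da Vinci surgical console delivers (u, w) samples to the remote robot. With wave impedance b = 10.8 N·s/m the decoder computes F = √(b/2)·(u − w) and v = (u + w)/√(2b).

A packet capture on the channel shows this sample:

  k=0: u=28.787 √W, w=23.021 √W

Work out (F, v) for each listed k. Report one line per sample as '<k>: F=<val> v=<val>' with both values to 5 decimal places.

0: F=13.39897 v=11.14731

k=0: u−w=5.76600, u+w=51.80800; √(b/2)=2.32379, √(2b)=4.64758; F=2.32379×5.766=13.39897, v=51.80800/4.64758=11.14731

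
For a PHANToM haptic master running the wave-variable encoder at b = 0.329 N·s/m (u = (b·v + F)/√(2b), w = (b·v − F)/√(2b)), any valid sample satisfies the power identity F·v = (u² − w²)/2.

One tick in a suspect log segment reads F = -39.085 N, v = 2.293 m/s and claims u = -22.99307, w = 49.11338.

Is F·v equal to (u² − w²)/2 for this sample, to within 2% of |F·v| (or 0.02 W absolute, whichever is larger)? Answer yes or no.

no

F·v = (-39.085)×2.293 = -89.6219 W.
(u² − w²)/2 = (528.6813 − 2412.1241)/2 = -941.7214 W.
|Δ| = 852.0995;  2% of max(1, |F·v|) = 1.7924.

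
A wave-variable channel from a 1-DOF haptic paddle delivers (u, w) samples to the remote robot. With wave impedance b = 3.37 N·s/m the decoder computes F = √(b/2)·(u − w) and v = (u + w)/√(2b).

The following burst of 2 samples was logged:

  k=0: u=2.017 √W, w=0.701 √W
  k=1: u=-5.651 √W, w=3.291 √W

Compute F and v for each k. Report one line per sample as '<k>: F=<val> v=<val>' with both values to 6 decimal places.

0: F=1.708267 v=1.046934
1: F=-11.607391 v=-0.909038

k=0: u−w=1.316000, u+w=2.718000; √(b/2)=1.298075, √(2b)=2.596151; F=1.298075×1.316=1.708267, v=2.718000/2.596151=1.046934
k=1: u−w=-8.942000, u+w=-2.360000; √(b/2)=1.298075, √(2b)=2.596151; F=1.298075×(-8.942)=-11.607391, v=-2.360000/2.596151=-0.909038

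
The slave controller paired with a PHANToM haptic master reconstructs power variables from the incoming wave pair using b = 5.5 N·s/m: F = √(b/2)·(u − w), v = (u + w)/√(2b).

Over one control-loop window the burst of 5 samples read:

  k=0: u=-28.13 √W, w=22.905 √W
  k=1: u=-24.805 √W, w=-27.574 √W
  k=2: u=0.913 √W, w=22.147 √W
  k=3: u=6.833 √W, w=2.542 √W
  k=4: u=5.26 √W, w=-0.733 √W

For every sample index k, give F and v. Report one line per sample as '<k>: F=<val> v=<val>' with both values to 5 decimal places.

k=0: u−w=-51.03500, u+w=-5.22500; √(b/2)=1.65831, √(2b)=3.31662; F=1.65831×(-51.035)=-84.63197, v=-5.22500/3.31662=-1.57540
k=1: u−w=2.76900, u+w=-52.37900; √(b/2)=1.65831, √(2b)=3.31662; F=1.65831×2.769=4.59187, v=-52.37900/3.31662=-15.79286
k=2: u−w=-21.23400, u+w=23.06000; √(b/2)=1.65831, √(2b)=3.31662; F=1.65831×(-21.234)=-35.21261, v=23.06000/3.31662=6.95285
k=3: u−w=4.29100, u+w=9.37500; √(b/2)=1.65831, √(2b)=3.31662; F=1.65831×4.291=7.11582, v=9.37500/3.31662=2.82667
k=4: u−w=5.99300, u+w=4.52700; √(b/2)=1.65831, √(2b)=3.31662; F=1.65831×5.993=9.93827, v=4.52700/3.31662=1.36494

0: F=-84.63197 v=-1.57540
1: F=4.59187 v=-15.79286
2: F=-35.21261 v=6.95285
3: F=7.11582 v=2.82667
4: F=9.93827 v=1.36494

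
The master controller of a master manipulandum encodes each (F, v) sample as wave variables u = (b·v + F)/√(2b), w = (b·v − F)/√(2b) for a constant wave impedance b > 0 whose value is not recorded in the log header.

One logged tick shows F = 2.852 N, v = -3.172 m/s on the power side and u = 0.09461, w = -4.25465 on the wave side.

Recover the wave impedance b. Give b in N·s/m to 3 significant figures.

b = 0.86 N·s/m

u + w = -4.1600;  u + w = √(2b)·v, so √(2b) = -4.1600/(-3.172) = 1.3115.
b = (√(2b))²/2 = 1.7200/2 = 0.8600.
(Check via u − w = 2F/√(2b): u − w = 4.3493, 2F/√(2b) = 4.3493.)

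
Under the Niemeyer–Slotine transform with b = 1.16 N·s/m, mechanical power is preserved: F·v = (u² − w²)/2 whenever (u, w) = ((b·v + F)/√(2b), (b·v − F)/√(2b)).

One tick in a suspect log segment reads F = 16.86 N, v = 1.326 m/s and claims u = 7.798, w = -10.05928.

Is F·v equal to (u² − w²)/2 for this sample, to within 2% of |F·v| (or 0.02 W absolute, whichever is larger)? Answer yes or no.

no

F·v = 16.86×1.326 = 22.35636 W.
(u² − w²)/2 = (60.80880 − 101.18911)/2 = -20.19016 W.
|Δ| = 42.54652;  2% of max(1, |F·v|) = 0.44713.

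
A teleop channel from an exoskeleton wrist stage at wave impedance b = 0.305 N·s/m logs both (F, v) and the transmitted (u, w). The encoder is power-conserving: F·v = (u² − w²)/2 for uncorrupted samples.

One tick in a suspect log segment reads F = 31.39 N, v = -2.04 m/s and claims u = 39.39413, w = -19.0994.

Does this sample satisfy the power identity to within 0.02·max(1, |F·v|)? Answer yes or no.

no

F·v = 31.39×(-2.04) = -64.0356 W.
(u² − w²)/2 = (1551.8975 − 364.7871)/2 = 593.5552 W.
|Δ| = 657.5908;  2% of max(1, |F·v|) = 1.2807.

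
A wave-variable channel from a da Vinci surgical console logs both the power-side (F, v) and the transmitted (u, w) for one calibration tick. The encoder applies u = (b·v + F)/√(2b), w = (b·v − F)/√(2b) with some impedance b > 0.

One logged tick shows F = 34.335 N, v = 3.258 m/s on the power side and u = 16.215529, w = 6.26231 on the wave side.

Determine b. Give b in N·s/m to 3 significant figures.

u + w = 22.477839;  u + w = √(2b)·v, so √(2b) = 22.477839/3.258 = 6.899275.
b = (√(2b))²/2 = 47.600000/2 = 23.800000.
(Check via u − w = 2F/√(2b): u − w = 9.953219, 2F/√(2b) = 9.953219.)

b = 23.8 N·s/m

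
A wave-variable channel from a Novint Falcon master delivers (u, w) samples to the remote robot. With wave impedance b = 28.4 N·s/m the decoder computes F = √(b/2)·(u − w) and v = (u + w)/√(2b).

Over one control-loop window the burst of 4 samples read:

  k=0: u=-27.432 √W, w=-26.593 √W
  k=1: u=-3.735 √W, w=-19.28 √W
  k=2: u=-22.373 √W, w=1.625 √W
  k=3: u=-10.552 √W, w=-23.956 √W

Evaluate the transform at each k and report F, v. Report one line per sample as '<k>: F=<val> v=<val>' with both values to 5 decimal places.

k=0: u−w=-0.83900, u+w=-54.02500; √(b/2)=3.76829, √(2b)=7.53658; F=3.76829×(-0.839)=-3.16159, v=-54.02500/7.53658=-7.16837
k=1: u−w=15.54500, u+w=-23.01500; √(b/2)=3.76829, √(2b)=7.53658; F=3.76829×15.545=58.57805, v=-23.01500/7.53658=-3.05377
k=2: u−w=-23.99800, u+w=-20.74800; √(b/2)=3.76829, √(2b)=7.53658; F=3.76829×(-23.998)=-90.43139, v=-20.74800/7.53658=-2.75297
k=3: u−w=13.40400, u+w=-34.50800; √(b/2)=3.76829, √(2b)=7.53658; F=3.76829×13.404=50.51014, v=-34.50800/7.53658=-4.57874

0: F=-3.16159 v=-7.16837
1: F=58.57805 v=-3.05377
2: F=-90.43139 v=-2.75297
3: F=50.51014 v=-4.57874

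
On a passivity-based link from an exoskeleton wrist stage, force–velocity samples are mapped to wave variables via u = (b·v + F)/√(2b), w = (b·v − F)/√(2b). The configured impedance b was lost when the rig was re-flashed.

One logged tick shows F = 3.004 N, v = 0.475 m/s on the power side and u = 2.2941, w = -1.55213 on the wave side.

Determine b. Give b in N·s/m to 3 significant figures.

b = 1.22 N·s/m

u + w = 0.74197;  u + w = √(2b)·v, so √(2b) = 0.74197/0.475 = 1.56204.
b = (√(2b))²/2 = 2.43998/2 = 1.21999.
(Check via u − w = 2F/√(2b): u − w = 3.84623, 2F/√(2b) = 3.84625.)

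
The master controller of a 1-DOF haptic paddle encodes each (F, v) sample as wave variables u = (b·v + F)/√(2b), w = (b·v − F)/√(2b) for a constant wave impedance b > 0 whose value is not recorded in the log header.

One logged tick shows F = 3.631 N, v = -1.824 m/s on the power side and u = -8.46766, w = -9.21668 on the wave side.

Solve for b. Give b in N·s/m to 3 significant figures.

b = 47 N·s/m

u + w = -17.6843;  u + w = √(2b)·v, so √(2b) = -17.6843/(-1.824) = 9.6954.
b = (√(2b))²/2 = 94.0000/2 = 47.0000.
(Check via u − w = 2F/√(2b): u − w = 0.7490, 2F/√(2b) = 0.7490.)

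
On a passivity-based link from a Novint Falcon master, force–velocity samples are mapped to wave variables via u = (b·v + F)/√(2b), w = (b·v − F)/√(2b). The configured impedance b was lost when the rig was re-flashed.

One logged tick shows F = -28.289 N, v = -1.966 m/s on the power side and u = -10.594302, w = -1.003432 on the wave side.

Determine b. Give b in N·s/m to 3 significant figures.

b = 17.4 N·s/m

u + w = -11.597734;  u + w = √(2b)·v, so √(2b) = -11.597734/(-1.966) = 5.899153.
b = (√(2b))²/2 = 34.800001/2 = 17.400001.
(Check via u − w = 2F/√(2b): u − w = -9.590870, 2F/√(2b) = -9.590869.)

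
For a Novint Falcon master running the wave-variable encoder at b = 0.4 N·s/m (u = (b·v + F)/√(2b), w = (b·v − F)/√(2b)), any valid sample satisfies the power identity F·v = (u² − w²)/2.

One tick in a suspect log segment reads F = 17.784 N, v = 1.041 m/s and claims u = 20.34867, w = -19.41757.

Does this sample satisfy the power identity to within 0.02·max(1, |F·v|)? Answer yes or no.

yes

F·v = 17.784×1.041 = 18.51314 W.
(u² − w²)/2 = (414.06837 − 377.04202)/2 = 18.51317 W.
|Δ| = 0.00003;  2% of max(1, |F·v|) = 0.37026.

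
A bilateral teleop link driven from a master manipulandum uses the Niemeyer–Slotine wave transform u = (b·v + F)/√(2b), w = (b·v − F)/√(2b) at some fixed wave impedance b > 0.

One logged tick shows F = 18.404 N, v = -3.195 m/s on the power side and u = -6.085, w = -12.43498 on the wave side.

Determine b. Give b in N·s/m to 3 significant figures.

u + w = -18.5200;  u + w = √(2b)·v, so √(2b) = -18.5200/(-3.195) = 5.7966.
b = (√(2b))²/2 = 33.6000/2 = 16.8000.
(Check via u − w = 2F/√(2b): u − w = 6.3500, 2F/√(2b) = 6.3500.)

b = 16.8 N·s/m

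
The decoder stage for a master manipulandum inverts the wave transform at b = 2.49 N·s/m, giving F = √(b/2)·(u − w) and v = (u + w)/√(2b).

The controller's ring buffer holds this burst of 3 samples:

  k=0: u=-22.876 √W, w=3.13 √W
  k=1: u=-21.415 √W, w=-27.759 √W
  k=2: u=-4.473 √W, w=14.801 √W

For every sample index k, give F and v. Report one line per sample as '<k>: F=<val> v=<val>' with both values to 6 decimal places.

k=0: u−w=-26.006000, u+w=-19.746000; √(b/2)=1.115796, √(2b)=2.231591; F=1.115796×(-26.006)=-29.017382, v=-19.746000/2.231591=-8.848394
k=1: u−w=6.344000, u+w=-49.174000; √(b/2)=1.115796, √(2b)=2.231591; F=1.115796×6.344=7.078608, v=-49.174000/2.231591=-22.035396
k=2: u−w=-19.274000, u+w=10.328000; √(b/2)=1.115796, √(2b)=2.231591; F=1.115796×(-19.274)=-21.505846, v=10.328000/2.231591=4.628087

0: F=-29.017382 v=-8.848394
1: F=7.078608 v=-22.035396
2: F=-21.505846 v=4.628087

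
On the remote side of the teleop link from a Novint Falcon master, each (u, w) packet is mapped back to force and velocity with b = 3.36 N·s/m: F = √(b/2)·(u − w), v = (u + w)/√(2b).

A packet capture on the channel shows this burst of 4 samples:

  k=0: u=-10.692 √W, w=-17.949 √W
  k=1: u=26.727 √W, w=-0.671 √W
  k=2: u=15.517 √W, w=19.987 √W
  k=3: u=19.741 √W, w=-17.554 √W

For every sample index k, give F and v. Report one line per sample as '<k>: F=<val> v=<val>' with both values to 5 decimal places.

k=0: u−w=7.25700, u+w=-28.64100; √(b/2)=1.29615, √(2b)=2.59230; F=1.29615×7.257=9.40615, v=-28.64100/2.59230=-11.04851
k=1: u−w=27.39800, u+w=26.05600; √(b/2)=1.29615, √(2b)=2.59230; F=1.29615×27.398=35.51187, v=26.05600/2.59230=10.05132
k=2: u−w=-4.47000, u+w=35.50400; √(b/2)=1.29615, √(2b)=2.59230; F=1.29615×(-4.47)=-5.79378, v=35.50400/2.59230=13.69597
k=3: u−w=37.29500, u+w=2.18700; √(b/2)=1.29615, √(2b)=2.59230; F=1.29615×37.295=48.33984, v=2.18700/2.59230=0.84365

0: F=9.40615 v=-11.04851
1: F=35.51187 v=10.05132
2: F=-5.79378 v=13.69597
3: F=48.33984 v=0.84365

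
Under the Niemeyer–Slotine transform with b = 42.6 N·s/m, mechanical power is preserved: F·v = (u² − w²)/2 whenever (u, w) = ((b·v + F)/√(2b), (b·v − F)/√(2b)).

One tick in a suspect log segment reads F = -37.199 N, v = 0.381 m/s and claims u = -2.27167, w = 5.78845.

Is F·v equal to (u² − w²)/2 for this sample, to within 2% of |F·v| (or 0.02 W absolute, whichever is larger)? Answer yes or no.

yes

F·v = (-37.199)×0.381 = -14.17282 W.
(u² − w²)/2 = (5.16048 − 33.50615)/2 = -14.17283 W.
|Δ| = 0.00002;  2% of max(1, |F·v|) = 0.28346.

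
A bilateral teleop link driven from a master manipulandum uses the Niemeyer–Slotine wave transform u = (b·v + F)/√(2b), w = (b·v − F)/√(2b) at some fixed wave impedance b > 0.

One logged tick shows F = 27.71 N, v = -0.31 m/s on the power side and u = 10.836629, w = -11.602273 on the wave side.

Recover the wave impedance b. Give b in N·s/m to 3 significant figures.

u + w = -0.765644;  u + w = √(2b)·v, so √(2b) = -0.765644/(-0.31) = 2.469819.
b = (√(2b))²/2 = 6.100008/2 = 3.050004.
(Check via u − w = 2F/√(2b): u − w = 22.438902, 2F/√(2b) = 22.438888.)

b = 3.05 N·s/m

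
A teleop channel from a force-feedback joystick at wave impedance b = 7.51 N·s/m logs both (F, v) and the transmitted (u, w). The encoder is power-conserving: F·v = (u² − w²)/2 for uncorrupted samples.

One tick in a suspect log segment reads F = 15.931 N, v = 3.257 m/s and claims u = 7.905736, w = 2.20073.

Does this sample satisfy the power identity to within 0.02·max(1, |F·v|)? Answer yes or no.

no

F·v = 15.931×3.257 = 51.887267 W.
(u² − w²)/2 = (62.500662 − 4.843213)/2 = 28.828725 W.
|Δ| = 23.058542;  2% of max(1, |F·v|) = 1.037745.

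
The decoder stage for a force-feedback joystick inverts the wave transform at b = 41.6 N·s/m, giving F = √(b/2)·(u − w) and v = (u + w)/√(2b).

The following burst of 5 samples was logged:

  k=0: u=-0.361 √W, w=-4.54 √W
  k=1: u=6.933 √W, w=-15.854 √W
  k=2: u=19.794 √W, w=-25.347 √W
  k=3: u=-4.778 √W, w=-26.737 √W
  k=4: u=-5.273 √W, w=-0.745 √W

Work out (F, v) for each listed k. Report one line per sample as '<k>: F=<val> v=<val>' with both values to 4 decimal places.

k=0: u−w=4.1790, u+w=-4.9010; √(b/2)=4.5607, √(2b)=9.1214; F=4.5607×4.179=19.0592, v=-4.9010/9.1214=-0.5373
k=1: u−w=22.7870, u+w=-8.9210; √(b/2)=4.5607, √(2b)=9.1214; F=4.5607×22.787=103.9247, v=-8.9210/9.1214=-0.9780
k=2: u−w=45.1410, u+w=-5.5530; √(b/2)=4.5607, √(2b)=9.1214; F=4.5607×45.141=205.8746, v=-5.5530/9.1214=-0.6088
k=3: u−w=21.9590, u+w=-31.5150; √(b/2)=4.5607, √(2b)=9.1214; F=4.5607×21.959=100.1484, v=-31.5150/9.1214=-3.4551
k=4: u−w=-4.5280, u+w=-6.0180; √(b/2)=4.5607, √(2b)=9.1214; F=4.5607×(-4.528)=-20.6509, v=-6.0180/9.1214=-0.6598

0: F=19.0592 v=-0.5373
1: F=103.9247 v=-0.9780
2: F=205.8746 v=-0.6088
3: F=100.1484 v=-3.4551
4: F=-20.6509 v=-0.6598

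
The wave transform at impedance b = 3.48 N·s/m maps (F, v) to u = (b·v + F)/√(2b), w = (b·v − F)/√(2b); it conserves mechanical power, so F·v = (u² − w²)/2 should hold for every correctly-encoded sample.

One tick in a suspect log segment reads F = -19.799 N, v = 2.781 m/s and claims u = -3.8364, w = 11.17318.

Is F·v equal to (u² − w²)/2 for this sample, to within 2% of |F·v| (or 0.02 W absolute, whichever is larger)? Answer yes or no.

yes

F·v = (-19.799)×2.781 = -55.0610 W.
(u² − w²)/2 = (14.7180 − 124.8400)/2 = -55.0610 W.
|Δ| = 0.0000;  2% of max(1, |F·v|) = 1.1012.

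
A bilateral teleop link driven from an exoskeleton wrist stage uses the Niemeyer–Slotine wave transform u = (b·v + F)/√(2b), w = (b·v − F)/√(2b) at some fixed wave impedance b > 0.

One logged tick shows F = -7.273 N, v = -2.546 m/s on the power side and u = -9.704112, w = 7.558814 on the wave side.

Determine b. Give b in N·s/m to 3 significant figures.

u + w = -2.145298;  u + w = √(2b)·v, so √(2b) = -2.145298/(-2.546) = 0.842615.
b = (√(2b))²/2 = 0.710000/2 = 0.355000.
(Check via u − w = 2F/√(2b): u − w = -17.262926, 2F/√(2b) = -17.262924.)

b = 0.355 N·s/m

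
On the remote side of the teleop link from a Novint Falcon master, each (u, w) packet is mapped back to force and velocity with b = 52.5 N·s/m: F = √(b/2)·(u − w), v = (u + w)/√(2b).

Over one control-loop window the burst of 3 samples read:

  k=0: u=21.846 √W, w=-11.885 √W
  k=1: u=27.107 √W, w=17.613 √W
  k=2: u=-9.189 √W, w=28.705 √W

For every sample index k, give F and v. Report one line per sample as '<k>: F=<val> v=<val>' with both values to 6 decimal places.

k=0: u−w=33.731000, u+w=9.961000; √(b/2)=5.123475, √(2b)=10.246951; F=5.123475×33.731=172.819948, v=9.961000/10.246951=0.972094
k=1: u−w=9.494000, u+w=44.720000; √(b/2)=5.123475, √(2b)=10.246951; F=5.123475×9.494=48.642275, v=44.720000/10.246951=4.364225
k=2: u−w=-37.894000, u+w=19.516000; √(b/2)=5.123475, √(2b)=10.246951; F=5.123475×(-37.894)=-194.148976, v=19.516000/10.246951=1.904567

0: F=172.819948 v=0.972094
1: F=48.642275 v=4.364225
2: F=-194.148976 v=1.904567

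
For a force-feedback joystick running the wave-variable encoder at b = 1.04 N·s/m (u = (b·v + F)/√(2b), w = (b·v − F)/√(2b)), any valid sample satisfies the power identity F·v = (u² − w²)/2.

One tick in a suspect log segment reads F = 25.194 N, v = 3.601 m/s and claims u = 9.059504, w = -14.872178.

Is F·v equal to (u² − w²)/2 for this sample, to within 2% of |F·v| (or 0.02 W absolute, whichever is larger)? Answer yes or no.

no

F·v = 25.194×3.601 = 90.723594 W.
(u² − w²)/2 = (82.074613 − 221.181678)/2 = -69.553533 W.
|Δ| = 160.277127;  2% of max(1, |F·v|) = 1.814472.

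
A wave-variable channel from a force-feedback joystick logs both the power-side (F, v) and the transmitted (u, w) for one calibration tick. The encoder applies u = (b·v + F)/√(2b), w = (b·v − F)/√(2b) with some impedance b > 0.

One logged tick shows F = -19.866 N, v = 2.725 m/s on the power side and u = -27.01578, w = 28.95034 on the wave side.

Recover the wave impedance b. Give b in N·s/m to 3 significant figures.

b = 0.252 N·s/m

u + w = 1.93456;  u + w = √(2b)·v, so √(2b) = 1.93456/2.725 = 0.70993.
b = (√(2b))²/2 = 0.50400/2 = 0.25200.
(Check via u − w = 2F/√(2b): u − w = -55.96612, 2F/√(2b) = -55.96606.)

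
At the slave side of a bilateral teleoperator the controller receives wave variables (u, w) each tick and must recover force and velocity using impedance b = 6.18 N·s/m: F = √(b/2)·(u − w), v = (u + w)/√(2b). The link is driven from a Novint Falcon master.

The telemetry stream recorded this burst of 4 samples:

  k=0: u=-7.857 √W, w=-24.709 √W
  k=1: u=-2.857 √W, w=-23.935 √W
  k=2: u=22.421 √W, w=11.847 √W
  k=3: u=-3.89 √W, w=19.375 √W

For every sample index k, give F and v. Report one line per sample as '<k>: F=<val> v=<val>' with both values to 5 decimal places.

k=0: u−w=16.85200, u+w=-32.56600; √(b/2)=1.75784, √(2b)=3.51568; F=1.75784×16.852=29.62311, v=-32.56600/3.51568=-9.26308
k=1: u−w=21.07800, u+w=-26.79200; √(b/2)=1.75784, √(2b)=3.51568; F=1.75784×21.078=37.05174, v=-26.79200/3.51568=-7.62072
k=2: u−w=10.57400, u+w=34.26800; √(b/2)=1.75784, √(2b)=3.51568; F=1.75784×10.574=18.58740, v=34.26800/3.51568=9.74719
k=3: u−w=-23.26500, u+w=15.48500; √(b/2)=1.75784, √(2b)=3.51568; F=1.75784×(-23.265)=-40.89614, v=15.48500/3.51568=4.40455

0: F=29.62311 v=-9.26308
1: F=37.05174 v=-7.62072
2: F=18.58740 v=9.74719
3: F=-40.89614 v=4.40455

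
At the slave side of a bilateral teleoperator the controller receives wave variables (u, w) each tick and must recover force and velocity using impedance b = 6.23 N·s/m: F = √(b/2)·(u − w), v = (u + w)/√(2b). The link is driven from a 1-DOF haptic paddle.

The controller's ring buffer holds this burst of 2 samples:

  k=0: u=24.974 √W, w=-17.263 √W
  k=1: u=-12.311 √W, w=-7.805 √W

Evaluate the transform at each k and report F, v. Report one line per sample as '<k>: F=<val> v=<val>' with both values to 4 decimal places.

0: F=74.5456 v=2.1845
1: F=-7.9528 v=-5.6988

k=0: u−w=42.2370, u+w=7.7110; √(b/2)=1.7649, √(2b)=3.5299; F=1.7649×42.237=74.5456, v=7.7110/3.5299=2.1845
k=1: u−w=-4.5060, u+w=-20.1160; √(b/2)=1.7649, √(2b)=3.5299; F=1.7649×(-4.506)=-7.9528, v=-20.1160/3.5299=-5.6988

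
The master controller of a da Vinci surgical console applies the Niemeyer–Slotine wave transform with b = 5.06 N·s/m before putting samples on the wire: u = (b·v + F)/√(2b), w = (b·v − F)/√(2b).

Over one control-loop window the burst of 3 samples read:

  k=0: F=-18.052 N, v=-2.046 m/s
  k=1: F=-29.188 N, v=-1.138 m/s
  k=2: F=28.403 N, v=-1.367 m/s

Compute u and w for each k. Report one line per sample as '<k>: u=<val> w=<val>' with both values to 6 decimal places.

0: u=-8.928960 w=2.420235
1: u=-10.985269 w=7.365069
2: u=6.754060 w=-11.102753

k=0: b·v=5.06×(-2.046)=-10.352760; √(2b)=3.181195; u=(-10.352760+(-18.052))/3.181195=-8.928960, w=(-10.352760−(-18.052))/3.181195=2.420235
k=1: b·v=5.06×(-1.138)=-5.758280; √(2b)=3.181195; u=(-5.758280+(-29.188))/3.181195=-10.985269, w=(-5.758280−(-29.188))/3.181195=7.365069
k=2: b·v=5.06×(-1.367)=-6.917020; √(2b)=3.181195; u=(-6.917020+28.403)/3.181195=6.754060, w=(-6.917020−28.403)/3.181195=-11.102753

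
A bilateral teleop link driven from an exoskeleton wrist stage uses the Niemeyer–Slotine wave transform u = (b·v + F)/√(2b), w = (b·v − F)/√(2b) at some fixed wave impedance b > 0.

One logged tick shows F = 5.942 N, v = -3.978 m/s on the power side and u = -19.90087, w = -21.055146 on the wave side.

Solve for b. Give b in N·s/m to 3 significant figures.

b = 53 N·s/m

u + w = -40.956016;  u + w = √(2b)·v, so √(2b) = -40.956016/(-3.978) = 10.295630.
b = (√(2b))²/2 = 105.999996/2 = 52.999998.
(Check via u − w = 2F/√(2b): u − w = 1.154276, 2F/√(2b) = 1.154276.)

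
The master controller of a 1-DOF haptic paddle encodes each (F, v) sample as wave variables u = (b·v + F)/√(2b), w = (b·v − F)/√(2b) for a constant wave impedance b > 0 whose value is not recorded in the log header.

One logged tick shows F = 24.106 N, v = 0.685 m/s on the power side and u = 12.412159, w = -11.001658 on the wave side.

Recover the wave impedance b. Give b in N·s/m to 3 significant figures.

b = 2.12 N·s/m

u + w = 1.410501;  u + w = √(2b)·v, so √(2b) = 1.410501/0.685 = 2.059126.
b = (√(2b))²/2 = 4.239998/2 = 2.119999.
(Check via u − w = 2F/√(2b): u − w = 23.413817, 2F/√(2b) = 23.413822.)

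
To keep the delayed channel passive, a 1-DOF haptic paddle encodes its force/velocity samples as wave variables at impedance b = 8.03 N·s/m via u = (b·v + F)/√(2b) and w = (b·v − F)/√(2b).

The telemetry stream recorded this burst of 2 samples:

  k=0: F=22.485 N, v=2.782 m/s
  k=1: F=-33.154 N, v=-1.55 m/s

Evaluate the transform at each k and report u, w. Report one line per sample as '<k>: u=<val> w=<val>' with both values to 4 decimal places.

0: u=11.1852 w=-0.0363
1: u=-11.3788 w=5.1672

k=0: b·v=8.03×2.782=22.3395; √(2b)=4.0075; u=(22.3395+22.485)/4.0075=11.1852, w=(22.3395−22.485)/4.0075=-0.0363
k=1: b·v=8.03×(-1.55)=-12.4465; √(2b)=4.0075; u=(-12.4465+(-33.154))/4.0075=-11.3788, w=(-12.4465−(-33.154))/4.0075=5.1672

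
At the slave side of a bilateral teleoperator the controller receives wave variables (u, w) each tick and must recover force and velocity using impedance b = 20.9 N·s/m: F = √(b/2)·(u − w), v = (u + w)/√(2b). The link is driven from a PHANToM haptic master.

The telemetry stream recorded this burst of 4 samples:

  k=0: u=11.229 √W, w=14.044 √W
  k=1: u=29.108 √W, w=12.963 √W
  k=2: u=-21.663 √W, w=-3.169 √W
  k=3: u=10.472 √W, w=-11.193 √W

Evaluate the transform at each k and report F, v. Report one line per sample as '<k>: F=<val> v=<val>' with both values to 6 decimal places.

0: F=-9.099898 v=3.909027
1: F=52.191069 v=6.507208
2: F=-59.784555 v=-3.840817
3: F=70.035275 v=-0.111519

k=0: u−w=-2.815000, u+w=25.273000; √(b/2)=3.232646, √(2b)=6.465292; F=3.232646×(-2.815)=-9.099898, v=25.273000/6.465292=3.909027
k=1: u−w=16.145000, u+w=42.071000; √(b/2)=3.232646, √(2b)=6.465292; F=3.232646×16.145=52.191069, v=42.071000/6.465292=6.507208
k=2: u−w=-18.494000, u+w=-24.832000; √(b/2)=3.232646, √(2b)=6.465292; F=3.232646×(-18.494)=-59.784555, v=-24.832000/6.465292=-3.840817
k=3: u−w=21.665000, u+w=-0.721000; √(b/2)=3.232646, √(2b)=6.465292; F=3.232646×21.665=70.035275, v=-0.721000/6.465292=-0.111519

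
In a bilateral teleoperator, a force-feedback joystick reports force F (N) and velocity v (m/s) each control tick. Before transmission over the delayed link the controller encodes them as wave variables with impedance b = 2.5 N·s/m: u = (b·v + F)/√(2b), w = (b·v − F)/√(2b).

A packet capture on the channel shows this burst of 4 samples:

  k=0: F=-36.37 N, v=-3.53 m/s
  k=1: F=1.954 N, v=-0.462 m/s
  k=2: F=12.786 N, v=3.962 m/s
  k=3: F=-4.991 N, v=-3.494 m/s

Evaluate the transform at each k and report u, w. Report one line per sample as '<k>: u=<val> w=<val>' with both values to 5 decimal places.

k=0: b·v=2.5×(-3.53)=-8.82500; √(2b)=2.23607; u=(-8.82500+(-36.37))/2.23607=-20.21182, w=(-8.82500−(-36.37))/2.23607=12.31850
k=1: b·v=2.5×(-0.462)=-1.15500; √(2b)=2.23607; u=(-1.15500+1.954)/2.23607=0.35732, w=(-1.15500−1.954)/2.23607=-1.39039
k=2: b·v=2.5×3.962=9.90500; √(2b)=2.23607; u=(9.90500+12.786)/2.23607=10.14772, w=(9.90500−12.786)/2.23607=-1.28842
k=3: b·v=2.5×(-3.494)=-8.73500; √(2b)=2.23607; u=(-8.73500+(-4.991))/2.23607=-6.13845, w=(-8.73500−(-4.991))/2.23607=-1.67437

0: u=-20.21182 w=12.31850
1: u=0.35732 w=-1.39039
2: u=10.14772 w=-1.28842
3: u=-6.13845 w=-1.67437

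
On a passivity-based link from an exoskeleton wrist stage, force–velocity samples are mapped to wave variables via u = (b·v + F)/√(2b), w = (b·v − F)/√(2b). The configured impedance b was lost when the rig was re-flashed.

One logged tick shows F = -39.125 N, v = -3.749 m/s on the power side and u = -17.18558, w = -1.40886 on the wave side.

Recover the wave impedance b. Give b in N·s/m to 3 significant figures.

b = 12.3 N·s/m

u + w = -18.59444;  u + w = √(2b)·v, so √(2b) = -18.59444/(-3.749) = 4.95984.
b = (√(2b))²/2 = 24.60001/2 = 12.30001.
(Check via u − w = 2F/√(2b): u − w = -15.77672, 2F/√(2b) = -15.77672.)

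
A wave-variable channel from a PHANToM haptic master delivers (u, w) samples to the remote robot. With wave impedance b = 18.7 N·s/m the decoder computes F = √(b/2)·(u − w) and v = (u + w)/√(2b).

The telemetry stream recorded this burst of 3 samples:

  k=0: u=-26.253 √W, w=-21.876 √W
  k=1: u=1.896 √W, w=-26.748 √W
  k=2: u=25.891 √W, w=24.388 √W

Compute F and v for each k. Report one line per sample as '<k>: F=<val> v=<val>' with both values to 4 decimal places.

k=0: u−w=-4.3770, u+w=-48.1290; √(b/2)=3.0578, √(2b)=6.1156; F=3.0578×(-4.377)=-13.3839, v=-48.1290/6.1156=-7.8699
k=1: u−w=28.6440, u+w=-24.8520; √(b/2)=3.0578, √(2b)=6.1156; F=3.0578×28.644=87.5870, v=-24.8520/6.1156=-4.0637
k=2: u−w=1.5030, u+w=50.2790; √(b/2)=3.0578, √(2b)=6.1156; F=3.0578×1.503=4.5958, v=50.2790/6.1156=8.2215

0: F=-13.3839 v=-7.8699
1: F=87.5870 v=-4.0637
2: F=4.5958 v=8.2215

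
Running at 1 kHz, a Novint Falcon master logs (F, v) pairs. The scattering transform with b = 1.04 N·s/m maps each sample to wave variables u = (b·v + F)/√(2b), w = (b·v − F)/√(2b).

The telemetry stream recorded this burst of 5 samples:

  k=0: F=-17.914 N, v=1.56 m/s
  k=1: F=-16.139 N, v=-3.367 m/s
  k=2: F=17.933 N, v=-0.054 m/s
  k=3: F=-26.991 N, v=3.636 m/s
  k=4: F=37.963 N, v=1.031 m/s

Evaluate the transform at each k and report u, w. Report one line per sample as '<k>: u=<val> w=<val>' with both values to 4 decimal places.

k=0: b·v=1.04×1.56=1.6224; √(2b)=1.4422; u=(1.6224+(-17.914))/1.4422=-11.2962, w=(1.6224−(-17.914))/1.4422=13.5461
k=1: b·v=1.04×(-3.367)=-3.5017; √(2b)=1.4422; u=(-3.5017+(-16.139))/1.4422=-13.6184, w=(-3.5017−(-16.139))/1.4422=8.7624
k=2: b·v=1.04×(-0.054)=-0.0562; √(2b)=1.4422; u=(-0.0562+17.933)/1.4422=12.3954, w=(-0.0562−17.933)/1.4422=-12.4732
k=3: b·v=1.04×3.636=3.7814; √(2b)=1.4422; u=(3.7814+(-26.991))/1.4422=-16.0929, w=(3.7814−(-26.991))/1.4422=21.3368
k=4: b·v=1.04×1.031=1.0722; √(2b)=1.4422; u=(1.0722+37.963)/1.4422=27.0661, w=(1.0722−37.963)/1.4422=-25.5791

0: u=-11.2962 w=13.5461
1: u=-13.6184 w=8.7624
2: u=12.3954 w=-12.4732
3: u=-16.0929 w=21.3368
4: u=27.0661 w=-25.5791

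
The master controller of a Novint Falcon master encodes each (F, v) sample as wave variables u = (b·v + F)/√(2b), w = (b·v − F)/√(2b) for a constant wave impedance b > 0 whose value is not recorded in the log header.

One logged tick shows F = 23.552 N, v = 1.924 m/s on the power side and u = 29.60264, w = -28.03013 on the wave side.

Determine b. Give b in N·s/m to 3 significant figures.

u + w = 1.57251;  u + w = √(2b)·v, so √(2b) = 1.57251/1.924 = 0.81731.
b = (√(2b))²/2 = 0.66800/2 = 0.33400.
(Check via u − w = 2F/√(2b): u − w = 57.63277, 2F/√(2b) = 57.63276.)

b = 0.334 N·s/m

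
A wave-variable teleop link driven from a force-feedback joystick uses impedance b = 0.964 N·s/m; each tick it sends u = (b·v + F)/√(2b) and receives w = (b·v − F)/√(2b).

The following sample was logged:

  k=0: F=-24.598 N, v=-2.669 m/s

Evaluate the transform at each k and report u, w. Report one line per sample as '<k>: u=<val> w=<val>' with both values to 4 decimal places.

0: u=-19.5682 w=15.8622

k=0: b·v=0.964×(-2.669)=-2.5729; √(2b)=1.3885; u=(-2.5729+(-24.598))/1.3885=-19.5682, w=(-2.5729−(-24.598))/1.3885=15.8622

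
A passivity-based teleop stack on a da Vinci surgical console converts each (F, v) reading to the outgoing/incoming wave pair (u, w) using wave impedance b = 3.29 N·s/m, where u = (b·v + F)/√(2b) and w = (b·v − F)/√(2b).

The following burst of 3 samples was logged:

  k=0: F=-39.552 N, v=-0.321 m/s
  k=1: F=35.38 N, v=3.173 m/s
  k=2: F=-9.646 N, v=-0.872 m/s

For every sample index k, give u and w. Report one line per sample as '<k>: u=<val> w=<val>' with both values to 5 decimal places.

0: u=-15.83068 w=15.00727
1: u=17.86217 w=-9.72295
2: u=-4.87881 w=2.64200

k=0: b·v=3.29×(-0.321)=-1.05609; √(2b)=2.56515; u=(-1.05609+(-39.552))/2.56515=-15.83068, w=(-1.05609−(-39.552))/2.56515=15.00727
k=1: b·v=3.29×3.173=10.43917; √(2b)=2.56515; u=(10.43917+35.38)/2.56515=17.86217, w=(10.43917−35.38)/2.56515=-9.72295
k=2: b·v=3.29×(-0.872)=-2.86888; √(2b)=2.56515; u=(-2.86888+(-9.646))/2.56515=-4.87881, w=(-2.86888−(-9.646))/2.56515=2.64200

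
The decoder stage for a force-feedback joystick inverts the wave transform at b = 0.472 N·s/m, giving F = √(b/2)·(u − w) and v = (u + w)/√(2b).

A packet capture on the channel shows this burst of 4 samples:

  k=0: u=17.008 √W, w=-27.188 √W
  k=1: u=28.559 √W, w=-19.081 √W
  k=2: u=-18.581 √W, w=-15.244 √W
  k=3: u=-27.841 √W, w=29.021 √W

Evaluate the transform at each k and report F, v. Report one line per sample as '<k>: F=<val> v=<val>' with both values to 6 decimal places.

0: F=21.470342 v=-10.477599
1: F=23.143432 v=9.755077
2: F=-1.621109 v=-34.813830
3: F=-27.623464 v=1.214496

k=0: u−w=44.196000, u+w=-10.180000; √(b/2)=0.485798, √(2b)=0.971597; F=0.485798×44.196=21.470342, v=-10.180000/0.971597=-10.477599
k=1: u−w=47.640000, u+w=9.478000; √(b/2)=0.485798, √(2b)=0.971597; F=0.485798×47.64=23.143432, v=9.478000/0.971597=9.755077
k=2: u−w=-3.337000, u+w=-33.825000; √(b/2)=0.485798, √(2b)=0.971597; F=0.485798×(-3.337)=-1.621109, v=-33.825000/0.971597=-34.813830
k=3: u−w=-56.862000, u+w=1.180000; √(b/2)=0.485798, √(2b)=0.971597; F=0.485798×(-56.862)=-27.623464, v=1.180000/0.971597=1.214496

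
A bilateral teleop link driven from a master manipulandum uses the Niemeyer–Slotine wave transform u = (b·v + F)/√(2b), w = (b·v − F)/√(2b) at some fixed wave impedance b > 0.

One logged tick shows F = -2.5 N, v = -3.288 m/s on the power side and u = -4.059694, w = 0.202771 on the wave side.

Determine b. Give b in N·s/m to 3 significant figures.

b = 0.688 N·s/m

u + w = -3.856923;  u + w = √(2b)·v, so √(2b) = -3.856923/(-3.288) = 1.173030.
b = (√(2b))²/2 = 1.376000/2 = 0.688000.
(Check via u − w = 2F/√(2b): u − w = -4.262465, 2F/√(2b) = -4.262465.)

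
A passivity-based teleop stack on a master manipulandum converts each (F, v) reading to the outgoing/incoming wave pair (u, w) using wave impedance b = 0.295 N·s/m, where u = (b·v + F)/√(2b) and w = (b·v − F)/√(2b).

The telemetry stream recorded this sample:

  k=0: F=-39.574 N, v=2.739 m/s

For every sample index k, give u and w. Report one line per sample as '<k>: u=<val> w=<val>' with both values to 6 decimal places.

k=0: b·v=0.295×2.739=0.808005; √(2b)=0.768115; u=(0.808005+(-39.574))/0.768115=-50.469027, w=(0.808005−(-39.574))/0.768115=52.572893

0: u=-50.469027 w=52.572893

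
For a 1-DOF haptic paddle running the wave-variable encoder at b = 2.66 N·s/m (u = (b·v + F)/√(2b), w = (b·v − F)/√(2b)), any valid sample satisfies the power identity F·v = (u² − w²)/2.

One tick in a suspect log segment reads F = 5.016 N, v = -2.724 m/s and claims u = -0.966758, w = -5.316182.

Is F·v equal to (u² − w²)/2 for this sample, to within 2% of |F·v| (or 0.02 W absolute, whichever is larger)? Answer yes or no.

yes

F·v = 5.016×(-2.724) = -13.663584 W.
(u² − w²)/2 = (0.934621 − 28.261791)/2 = -13.663585 W.
|Δ| = 0.000001;  2% of max(1, |F·v|) = 0.273272.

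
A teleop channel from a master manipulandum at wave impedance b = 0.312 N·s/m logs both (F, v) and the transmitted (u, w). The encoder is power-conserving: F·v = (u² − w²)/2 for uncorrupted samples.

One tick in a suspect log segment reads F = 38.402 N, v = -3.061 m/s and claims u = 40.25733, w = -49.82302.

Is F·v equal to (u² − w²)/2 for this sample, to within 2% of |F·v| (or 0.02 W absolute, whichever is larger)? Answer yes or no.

F·v = 38.402×(-3.061) = -117.54852 W.
(u² − w²)/2 = (1620.65262 − 2482.33332)/2 = -430.84035 W.
|Δ| = 313.29183;  2% of max(1, |F·v|) = 2.35097.

no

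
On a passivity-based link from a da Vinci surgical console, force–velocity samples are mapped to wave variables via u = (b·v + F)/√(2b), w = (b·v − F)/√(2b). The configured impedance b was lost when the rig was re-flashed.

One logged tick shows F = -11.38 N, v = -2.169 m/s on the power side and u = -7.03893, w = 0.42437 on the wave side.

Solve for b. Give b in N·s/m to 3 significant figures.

b = 4.65 N·s/m

u + w = -6.61456;  u + w = √(2b)·v, so √(2b) = -6.61456/(-2.169) = 3.04959.
b = (√(2b))²/2 = 9.30000/2 = 4.65000.
(Check via u − w = 2F/√(2b): u − w = -7.46330, 2F/√(2b) = -7.46330.)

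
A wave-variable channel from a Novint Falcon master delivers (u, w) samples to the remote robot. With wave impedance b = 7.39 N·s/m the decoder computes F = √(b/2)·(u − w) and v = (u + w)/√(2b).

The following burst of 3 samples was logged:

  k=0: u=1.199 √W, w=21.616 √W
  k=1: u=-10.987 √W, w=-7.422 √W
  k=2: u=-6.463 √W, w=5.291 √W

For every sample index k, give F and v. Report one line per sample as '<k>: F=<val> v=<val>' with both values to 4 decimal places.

0: F=-39.2463 v=5.9345
1: F=-6.8528 v=-4.7884
2: F=-22.5940 v=-0.3049

k=0: u−w=-20.4170, u+w=22.8150; √(b/2)=1.9222, √(2b)=3.8445; F=1.9222×(-20.417)=-39.2463, v=22.8150/3.8445=5.9345
k=1: u−w=-3.5650, u+w=-18.4090; √(b/2)=1.9222, √(2b)=3.8445; F=1.9222×(-3.565)=-6.8528, v=-18.4090/3.8445=-4.7884
k=2: u−w=-11.7540, u+w=-1.1720; √(b/2)=1.9222, √(2b)=3.8445; F=1.9222×(-11.754)=-22.5940, v=-1.1720/3.8445=-0.3049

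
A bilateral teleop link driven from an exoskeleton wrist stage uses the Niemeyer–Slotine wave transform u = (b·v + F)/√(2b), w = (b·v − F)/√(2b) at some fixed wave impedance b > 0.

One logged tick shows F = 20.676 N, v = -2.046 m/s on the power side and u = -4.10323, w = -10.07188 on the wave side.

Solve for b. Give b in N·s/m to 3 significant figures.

b = 24 N·s/m

u + w = -14.17511;  u + w = √(2b)·v, so √(2b) = -14.17511/(-2.046) = 6.92821.
b = (√(2b))²/2 = 48.00004/2 = 24.00002.
(Check via u − w = 2F/√(2b): u − w = 5.96865, 2F/√(2b) = 5.96864.)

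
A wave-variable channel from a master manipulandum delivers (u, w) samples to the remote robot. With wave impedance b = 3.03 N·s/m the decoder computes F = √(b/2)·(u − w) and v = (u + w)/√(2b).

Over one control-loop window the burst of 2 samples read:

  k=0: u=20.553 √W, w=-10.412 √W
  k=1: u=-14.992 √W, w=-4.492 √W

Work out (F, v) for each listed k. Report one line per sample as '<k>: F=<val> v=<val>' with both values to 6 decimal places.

0: F=38.113374 v=4.119500
1: F=-12.923960 v=-7.914834

k=0: u−w=30.965000, u+w=10.141000; √(b/2)=1.230853, √(2b)=2.461707; F=1.230853×30.965=38.113374, v=10.141000/2.461707=4.119500
k=1: u−w=-10.500000, u+w=-19.484000; √(b/2)=1.230853, √(2b)=2.461707; F=1.230853×(-10.5)=-12.923960, v=-19.484000/2.461707=-7.914834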